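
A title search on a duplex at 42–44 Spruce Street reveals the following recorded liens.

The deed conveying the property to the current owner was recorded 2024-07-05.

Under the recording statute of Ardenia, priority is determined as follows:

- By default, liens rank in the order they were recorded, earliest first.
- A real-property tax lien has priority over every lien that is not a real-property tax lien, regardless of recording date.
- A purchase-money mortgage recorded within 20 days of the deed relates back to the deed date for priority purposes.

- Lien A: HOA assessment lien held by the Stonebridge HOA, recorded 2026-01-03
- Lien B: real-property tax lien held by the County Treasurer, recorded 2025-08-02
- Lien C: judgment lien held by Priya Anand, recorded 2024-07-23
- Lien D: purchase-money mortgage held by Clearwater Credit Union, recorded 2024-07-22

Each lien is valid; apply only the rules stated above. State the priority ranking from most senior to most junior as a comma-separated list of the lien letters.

B, D, C, A

Effective dates after the stated exceptions: D's effective date is the deed date, 2024-07-05.
As a real-property tax lien, B is senior to every other lien.
Ordering the rest by effective date: D (2024-07-05), C (2024-07-23), A (2026-01-03).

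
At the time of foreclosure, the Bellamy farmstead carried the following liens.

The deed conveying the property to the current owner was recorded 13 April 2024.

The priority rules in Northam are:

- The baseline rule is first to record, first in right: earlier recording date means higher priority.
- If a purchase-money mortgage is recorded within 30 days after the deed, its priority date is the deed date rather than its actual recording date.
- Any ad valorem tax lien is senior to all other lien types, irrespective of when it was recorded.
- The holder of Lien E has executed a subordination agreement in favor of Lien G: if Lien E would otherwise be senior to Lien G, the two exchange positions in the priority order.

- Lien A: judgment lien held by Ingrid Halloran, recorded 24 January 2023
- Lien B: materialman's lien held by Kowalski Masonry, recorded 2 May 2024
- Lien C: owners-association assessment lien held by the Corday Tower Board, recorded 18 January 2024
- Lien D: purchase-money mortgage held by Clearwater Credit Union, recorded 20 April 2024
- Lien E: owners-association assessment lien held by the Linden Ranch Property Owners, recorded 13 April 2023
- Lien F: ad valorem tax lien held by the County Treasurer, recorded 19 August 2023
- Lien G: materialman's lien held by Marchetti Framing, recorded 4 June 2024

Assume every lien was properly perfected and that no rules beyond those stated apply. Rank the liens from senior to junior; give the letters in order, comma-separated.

F, A, G, C, D, B, E

Effective dates after the stated exceptions: D's effective date is the deed date, 13 April 2024.
F, as an ad valorem tax lien, has superpriority and ranks first.
The other liens, earliest effective date first: A (24 January 2023), E (13 April 2023), C (18 January 2024), D (13 April 2024), B (2 May 2024), G (4 June 2024).
E would otherwise be senior to G, so under the subordination agreement E and G exchange positions.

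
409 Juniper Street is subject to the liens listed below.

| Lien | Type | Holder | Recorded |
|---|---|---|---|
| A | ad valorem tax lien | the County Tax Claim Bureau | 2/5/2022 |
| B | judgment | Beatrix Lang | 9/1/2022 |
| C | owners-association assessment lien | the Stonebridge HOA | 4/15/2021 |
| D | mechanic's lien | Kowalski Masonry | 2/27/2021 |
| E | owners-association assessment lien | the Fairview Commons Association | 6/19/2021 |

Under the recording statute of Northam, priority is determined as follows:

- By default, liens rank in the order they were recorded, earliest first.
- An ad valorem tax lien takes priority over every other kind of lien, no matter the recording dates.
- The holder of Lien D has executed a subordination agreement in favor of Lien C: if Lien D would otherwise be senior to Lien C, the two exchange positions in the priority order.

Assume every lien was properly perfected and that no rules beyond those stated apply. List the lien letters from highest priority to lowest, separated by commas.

A, C, D, E, B

A is an ad valorem tax lien, so it outranks all other liens regardless of date.
Remaining liens by effective date: D (2/27/2021), C (4/15/2021), E (6/19/2021), B (9/1/2022).
D is senior to C before the subordination, so the two trade places.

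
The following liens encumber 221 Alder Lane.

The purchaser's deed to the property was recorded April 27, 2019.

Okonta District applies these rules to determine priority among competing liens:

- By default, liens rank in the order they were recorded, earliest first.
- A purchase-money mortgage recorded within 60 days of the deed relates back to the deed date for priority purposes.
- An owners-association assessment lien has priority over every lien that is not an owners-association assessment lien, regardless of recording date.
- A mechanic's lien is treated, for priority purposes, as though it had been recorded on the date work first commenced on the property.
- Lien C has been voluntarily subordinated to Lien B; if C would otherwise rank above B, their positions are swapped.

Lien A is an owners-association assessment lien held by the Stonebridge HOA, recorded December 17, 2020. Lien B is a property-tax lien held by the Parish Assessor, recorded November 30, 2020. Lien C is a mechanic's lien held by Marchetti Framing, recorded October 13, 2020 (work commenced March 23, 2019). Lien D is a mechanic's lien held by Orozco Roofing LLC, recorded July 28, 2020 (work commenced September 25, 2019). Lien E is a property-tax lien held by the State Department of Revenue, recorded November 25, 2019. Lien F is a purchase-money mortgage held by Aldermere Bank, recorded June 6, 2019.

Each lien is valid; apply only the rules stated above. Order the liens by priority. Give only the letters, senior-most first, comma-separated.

A, B, F, D, E, C

Effective dates after the stated exceptions: C relates back to March 23, 2019 (work commenced); D's effective date is September 25, 2019, when work began; F relates back to the deed date April 27, 2019.
A is an owners-association assessment lien and takes priority over every other lien.
Ordering the rest by effective date: C (March 23, 2019), F (April 27, 2019), D (September 25, 2019), E (November 25, 2019), B (November 30, 2020).
The subordination applies — C was senior to B — so C and B swap.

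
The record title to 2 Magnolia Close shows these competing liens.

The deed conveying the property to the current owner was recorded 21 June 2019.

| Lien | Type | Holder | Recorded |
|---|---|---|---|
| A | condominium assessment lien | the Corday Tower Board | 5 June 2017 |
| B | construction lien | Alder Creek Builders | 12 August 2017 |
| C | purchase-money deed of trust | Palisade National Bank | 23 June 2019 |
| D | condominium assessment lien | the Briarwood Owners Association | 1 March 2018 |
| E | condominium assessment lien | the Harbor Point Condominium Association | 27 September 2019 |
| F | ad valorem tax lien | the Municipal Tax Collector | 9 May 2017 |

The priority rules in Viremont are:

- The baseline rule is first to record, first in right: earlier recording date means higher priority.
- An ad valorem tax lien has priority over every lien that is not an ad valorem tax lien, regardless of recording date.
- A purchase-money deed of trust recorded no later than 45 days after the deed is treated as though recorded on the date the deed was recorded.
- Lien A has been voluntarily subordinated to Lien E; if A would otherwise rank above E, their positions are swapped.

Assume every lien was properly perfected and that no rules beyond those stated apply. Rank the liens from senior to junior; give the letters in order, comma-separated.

F, E, B, D, C, A

Effective dates: C was recorded within the 45-day window, so its effective date is the deed date 21 June 2019.
F is an ad valorem tax lien and takes priority over every other lien.
Remaining liens by effective date: A (5 June 2017), B (12 August 2017), D (1 March 2018), C (21 June 2019), E (27 September 2019).
A would otherwise be senior to E, so under the subordination agreement A and E exchange positions.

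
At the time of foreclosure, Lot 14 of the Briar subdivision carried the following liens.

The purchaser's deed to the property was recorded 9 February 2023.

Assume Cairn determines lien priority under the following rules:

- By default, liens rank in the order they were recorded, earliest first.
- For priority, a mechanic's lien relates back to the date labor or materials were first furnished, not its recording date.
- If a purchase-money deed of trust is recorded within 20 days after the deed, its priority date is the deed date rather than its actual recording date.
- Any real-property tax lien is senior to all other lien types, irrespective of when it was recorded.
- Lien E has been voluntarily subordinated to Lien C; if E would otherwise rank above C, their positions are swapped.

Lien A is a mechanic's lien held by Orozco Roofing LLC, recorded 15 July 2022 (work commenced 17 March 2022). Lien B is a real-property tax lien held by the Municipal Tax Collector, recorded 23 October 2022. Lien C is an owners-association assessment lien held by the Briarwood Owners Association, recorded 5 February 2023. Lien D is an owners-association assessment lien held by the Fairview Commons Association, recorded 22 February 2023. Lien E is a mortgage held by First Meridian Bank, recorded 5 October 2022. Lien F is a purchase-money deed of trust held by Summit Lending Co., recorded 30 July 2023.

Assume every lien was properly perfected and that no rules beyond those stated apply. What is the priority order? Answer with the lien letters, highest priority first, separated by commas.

Adjusting effective dates: A relates back to 17 March 2022 (work commenced); F missed the 20-day window (171 days after the deed), so its recording date stands.
B is a real-property tax lien, so it outranks all other liens regardless of date.
Remaining liens by effective date: A (17 March 2022), E (5 October 2022), C (5 February 2023), D (22 February 2023), F (30 July 2023).
E is senior to C before the subordination, so the two trade places.

B, A, C, E, D, F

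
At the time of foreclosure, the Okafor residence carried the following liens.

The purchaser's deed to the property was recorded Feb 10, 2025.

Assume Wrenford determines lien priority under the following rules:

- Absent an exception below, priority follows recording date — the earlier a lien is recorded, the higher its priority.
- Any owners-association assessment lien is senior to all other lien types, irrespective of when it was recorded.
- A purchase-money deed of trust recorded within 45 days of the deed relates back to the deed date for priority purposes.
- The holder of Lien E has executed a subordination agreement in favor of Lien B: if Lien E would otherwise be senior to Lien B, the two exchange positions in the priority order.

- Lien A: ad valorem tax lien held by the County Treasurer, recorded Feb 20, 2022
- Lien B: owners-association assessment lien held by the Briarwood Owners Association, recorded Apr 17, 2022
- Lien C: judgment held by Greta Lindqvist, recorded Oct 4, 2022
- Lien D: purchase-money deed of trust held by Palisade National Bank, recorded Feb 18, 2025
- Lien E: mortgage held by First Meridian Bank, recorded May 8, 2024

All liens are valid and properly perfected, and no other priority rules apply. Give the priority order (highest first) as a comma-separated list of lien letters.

B, A, C, E, D

Effective dates: D relates back to the deed date Feb 10, 2025.
As an owners-association assessment lien, B is senior to every other lien.
Among the remaining liens, by effective date: A (Feb 20, 2022), C (Oct 4, 2022), E (May 8, 2024), D (Feb 10, 2025).
Since E is not senior to B, the subordination leaves the order unchanged.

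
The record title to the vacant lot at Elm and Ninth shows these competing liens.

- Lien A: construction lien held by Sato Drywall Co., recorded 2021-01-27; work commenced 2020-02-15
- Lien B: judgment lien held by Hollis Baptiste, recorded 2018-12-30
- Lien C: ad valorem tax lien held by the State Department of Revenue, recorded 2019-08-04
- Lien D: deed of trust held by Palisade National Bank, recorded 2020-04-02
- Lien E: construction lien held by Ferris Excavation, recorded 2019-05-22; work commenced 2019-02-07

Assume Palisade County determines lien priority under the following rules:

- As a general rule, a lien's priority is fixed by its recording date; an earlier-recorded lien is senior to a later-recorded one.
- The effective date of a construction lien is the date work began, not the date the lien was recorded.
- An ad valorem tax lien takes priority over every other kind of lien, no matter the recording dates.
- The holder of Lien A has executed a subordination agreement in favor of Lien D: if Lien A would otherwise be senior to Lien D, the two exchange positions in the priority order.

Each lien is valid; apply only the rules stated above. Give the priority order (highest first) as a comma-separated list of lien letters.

Effective dates after the stated exceptions: A relates back to 2020-02-15 (work commenced); E is treated as recorded 2019-02-07, the work-commencement date.
As an ad valorem tax lien, C is senior to every other lien.
The other liens, earliest effective date first: B (2018-12-30), E (2019-02-07), A (2020-02-15), D (2020-04-02).
A would otherwise be senior to D, so under the subordination agreement A and D exchange positions.

C, B, E, D, A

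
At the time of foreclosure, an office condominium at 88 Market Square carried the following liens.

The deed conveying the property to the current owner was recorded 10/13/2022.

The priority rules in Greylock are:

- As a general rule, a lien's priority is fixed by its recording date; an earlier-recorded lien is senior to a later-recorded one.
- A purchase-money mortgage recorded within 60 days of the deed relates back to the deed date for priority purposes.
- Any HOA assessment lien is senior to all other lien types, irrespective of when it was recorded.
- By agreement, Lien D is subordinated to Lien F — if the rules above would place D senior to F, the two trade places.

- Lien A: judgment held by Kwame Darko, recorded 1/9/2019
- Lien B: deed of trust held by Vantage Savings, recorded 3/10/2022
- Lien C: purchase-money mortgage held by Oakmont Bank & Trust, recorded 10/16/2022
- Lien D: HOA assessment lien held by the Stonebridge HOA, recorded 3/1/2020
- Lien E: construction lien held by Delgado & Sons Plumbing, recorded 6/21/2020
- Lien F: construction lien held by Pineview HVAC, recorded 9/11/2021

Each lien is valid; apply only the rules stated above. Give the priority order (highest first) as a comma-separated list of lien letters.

F, A, E, D, B, C

Effective dates: C relates back to the deed date 10/13/2022.
D is an HOA assessment lien and takes priority over every other lien.
Ordering the rest by effective date: A (1/9/2019), E (6/21/2020), F (9/11/2021), B (3/10/2022), C (10/13/2022).
D is senior to F before the subordination, so the two trade places.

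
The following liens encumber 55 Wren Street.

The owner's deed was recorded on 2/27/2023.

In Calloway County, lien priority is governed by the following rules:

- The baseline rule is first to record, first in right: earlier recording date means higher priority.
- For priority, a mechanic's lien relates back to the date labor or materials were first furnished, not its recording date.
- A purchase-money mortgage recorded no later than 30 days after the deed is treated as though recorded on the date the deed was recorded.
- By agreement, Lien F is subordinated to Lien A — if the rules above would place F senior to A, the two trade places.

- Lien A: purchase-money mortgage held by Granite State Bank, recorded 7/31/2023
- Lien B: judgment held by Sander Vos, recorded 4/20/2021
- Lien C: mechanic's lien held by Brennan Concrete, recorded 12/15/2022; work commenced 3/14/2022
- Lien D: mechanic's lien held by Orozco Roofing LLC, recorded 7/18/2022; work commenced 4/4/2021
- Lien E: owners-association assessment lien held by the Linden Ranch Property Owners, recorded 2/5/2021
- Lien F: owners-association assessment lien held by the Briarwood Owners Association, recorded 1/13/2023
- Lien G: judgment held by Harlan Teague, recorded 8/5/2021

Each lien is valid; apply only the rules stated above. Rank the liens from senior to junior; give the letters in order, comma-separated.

Adjusting effective dates: A was recorded 154 days after the deed, outside the 30-day window, so it keeps its recording date; C is treated as recorded 3/14/2022, the work-commencement date; D's effective date is 4/4/2021, when work began.
Ordering by effective date: E (2/5/2021), D (4/4/2021), B (4/20/2021), G (8/5/2021), C (3/14/2022), F (1/13/2023), A (7/31/2023).
Because F would otherwise rank above A, the subordination swaps them.

E, D, B, G, C, A, F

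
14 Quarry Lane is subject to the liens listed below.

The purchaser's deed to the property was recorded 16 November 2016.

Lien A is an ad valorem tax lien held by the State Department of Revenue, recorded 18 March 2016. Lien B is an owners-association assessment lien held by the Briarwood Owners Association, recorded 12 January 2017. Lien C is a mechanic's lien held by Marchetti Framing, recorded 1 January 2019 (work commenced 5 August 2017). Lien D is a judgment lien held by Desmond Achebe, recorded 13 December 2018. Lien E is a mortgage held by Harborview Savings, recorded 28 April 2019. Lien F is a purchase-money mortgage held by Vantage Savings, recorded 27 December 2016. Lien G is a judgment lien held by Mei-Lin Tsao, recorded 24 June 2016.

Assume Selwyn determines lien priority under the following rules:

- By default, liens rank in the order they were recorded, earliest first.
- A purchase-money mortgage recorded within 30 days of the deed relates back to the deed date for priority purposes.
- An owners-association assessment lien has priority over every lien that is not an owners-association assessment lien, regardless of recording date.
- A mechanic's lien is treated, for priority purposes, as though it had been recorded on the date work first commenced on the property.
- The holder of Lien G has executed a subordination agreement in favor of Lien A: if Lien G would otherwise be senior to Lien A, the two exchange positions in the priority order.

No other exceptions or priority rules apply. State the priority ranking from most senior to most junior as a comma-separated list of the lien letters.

Effective dates: C relates back to 5 August 2017 (work commenced); F was recorded 41 days after the deed — beyond 30 days — so no relation-back applies.
B, as an owners-association assessment lien, has superpriority and ranks first.
Remaining liens by effective date: A (18 March 2016), G (24 June 2016), F (27 December 2016), C (5 August 2017), D (13 December 2018), E (28 April 2019).
G already ranks below A; the subordination has no effect.

B, A, G, F, C, D, E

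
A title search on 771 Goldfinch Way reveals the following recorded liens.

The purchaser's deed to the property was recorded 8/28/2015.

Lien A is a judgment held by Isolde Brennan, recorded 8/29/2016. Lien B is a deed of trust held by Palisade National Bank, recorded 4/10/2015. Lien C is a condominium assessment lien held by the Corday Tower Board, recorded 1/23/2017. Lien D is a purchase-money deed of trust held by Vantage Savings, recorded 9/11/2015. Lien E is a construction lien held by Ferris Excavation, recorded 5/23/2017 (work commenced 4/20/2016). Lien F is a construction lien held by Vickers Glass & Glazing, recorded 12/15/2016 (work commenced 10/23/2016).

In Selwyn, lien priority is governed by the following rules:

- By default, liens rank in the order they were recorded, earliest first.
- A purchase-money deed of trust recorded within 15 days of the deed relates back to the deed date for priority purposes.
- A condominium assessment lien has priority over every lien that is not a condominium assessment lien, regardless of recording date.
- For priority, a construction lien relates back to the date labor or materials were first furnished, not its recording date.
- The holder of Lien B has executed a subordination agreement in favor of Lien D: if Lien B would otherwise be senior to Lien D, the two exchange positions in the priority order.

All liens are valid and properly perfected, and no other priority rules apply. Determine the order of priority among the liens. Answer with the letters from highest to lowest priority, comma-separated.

C, D, B, E, A, F

Effective dates after the stated exceptions: D was recorded within the 15-day window, so its effective date is the deed date 8/28/2015; E relates back to 4/20/2016 (work commenced); F is treated as recorded 10/23/2016, the work-commencement date.
As a condominium assessment lien, C is senior to every other lien.
The other liens, earliest effective date first: B (4/10/2015), D (8/28/2015), E (4/20/2016), A (8/29/2016), F (10/23/2016).
Because B would otherwise rank above D, the subordination swaps them.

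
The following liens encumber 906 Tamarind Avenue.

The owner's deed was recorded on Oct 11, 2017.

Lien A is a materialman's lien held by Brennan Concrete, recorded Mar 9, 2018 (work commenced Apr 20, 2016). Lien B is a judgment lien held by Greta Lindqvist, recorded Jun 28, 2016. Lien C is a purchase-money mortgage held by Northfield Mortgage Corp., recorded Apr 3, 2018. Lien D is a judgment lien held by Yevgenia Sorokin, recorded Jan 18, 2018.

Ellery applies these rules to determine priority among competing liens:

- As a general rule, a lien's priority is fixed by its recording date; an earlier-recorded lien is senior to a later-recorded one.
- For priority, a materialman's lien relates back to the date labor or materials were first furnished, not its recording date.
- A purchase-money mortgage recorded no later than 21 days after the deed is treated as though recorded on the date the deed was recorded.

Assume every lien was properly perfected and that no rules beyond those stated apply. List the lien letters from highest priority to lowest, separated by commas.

Adjusting effective dates: A is treated as recorded Apr 20, 2016, the work-commencement date; C missed the 21-day window (174 days after the deed), so its recording date stands.
By effective date: A (Apr 20, 2016), B (Jun 28, 2016), D (Jan 18, 2018), C (Apr 3, 2018).

A, B, D, C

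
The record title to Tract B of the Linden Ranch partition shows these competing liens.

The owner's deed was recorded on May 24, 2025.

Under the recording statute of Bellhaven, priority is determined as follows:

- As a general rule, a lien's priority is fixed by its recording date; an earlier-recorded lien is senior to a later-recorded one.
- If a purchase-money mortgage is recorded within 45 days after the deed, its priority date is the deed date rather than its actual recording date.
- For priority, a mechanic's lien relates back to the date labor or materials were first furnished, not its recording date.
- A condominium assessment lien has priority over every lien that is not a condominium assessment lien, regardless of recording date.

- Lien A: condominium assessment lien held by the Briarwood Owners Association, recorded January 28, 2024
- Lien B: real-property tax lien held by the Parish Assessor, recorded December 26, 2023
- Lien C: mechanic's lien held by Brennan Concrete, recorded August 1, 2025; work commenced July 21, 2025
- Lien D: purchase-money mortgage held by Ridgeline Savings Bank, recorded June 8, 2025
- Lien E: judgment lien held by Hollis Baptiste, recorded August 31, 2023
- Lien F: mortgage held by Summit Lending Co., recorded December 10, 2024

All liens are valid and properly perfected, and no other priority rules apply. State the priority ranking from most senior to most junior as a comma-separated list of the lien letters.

Effective dates after the stated exceptions: C is treated as recorded July 21, 2025, the work-commencement date; D relates back to the deed date May 24, 2025.
A is a condominium assessment lien, so it outranks all other liens regardless of date.
Remaining liens by effective date: E (August 31, 2023), B (December 26, 2023), F (December 10, 2024), D (May 24, 2025), C (July 21, 2025).

A, E, B, F, D, C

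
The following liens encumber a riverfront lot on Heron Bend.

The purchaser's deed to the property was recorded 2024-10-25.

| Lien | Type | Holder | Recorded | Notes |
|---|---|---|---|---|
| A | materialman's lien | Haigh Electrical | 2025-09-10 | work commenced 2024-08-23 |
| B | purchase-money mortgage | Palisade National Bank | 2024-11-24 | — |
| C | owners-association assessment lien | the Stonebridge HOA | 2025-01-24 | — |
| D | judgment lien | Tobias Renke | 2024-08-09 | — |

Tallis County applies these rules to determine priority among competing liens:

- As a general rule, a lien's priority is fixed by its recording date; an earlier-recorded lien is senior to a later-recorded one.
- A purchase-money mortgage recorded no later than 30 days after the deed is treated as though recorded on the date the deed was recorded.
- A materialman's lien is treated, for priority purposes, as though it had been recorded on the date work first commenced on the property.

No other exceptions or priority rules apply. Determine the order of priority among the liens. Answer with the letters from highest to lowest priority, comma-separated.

Effective dates: A is treated as recorded 2024-08-23, the work-commencement date; B's effective date is the deed date, 2024-10-25.
Sorted by effective date: D (2024-08-09), A (2024-08-23), B (2024-10-25), C (2025-01-24).

D, A, B, C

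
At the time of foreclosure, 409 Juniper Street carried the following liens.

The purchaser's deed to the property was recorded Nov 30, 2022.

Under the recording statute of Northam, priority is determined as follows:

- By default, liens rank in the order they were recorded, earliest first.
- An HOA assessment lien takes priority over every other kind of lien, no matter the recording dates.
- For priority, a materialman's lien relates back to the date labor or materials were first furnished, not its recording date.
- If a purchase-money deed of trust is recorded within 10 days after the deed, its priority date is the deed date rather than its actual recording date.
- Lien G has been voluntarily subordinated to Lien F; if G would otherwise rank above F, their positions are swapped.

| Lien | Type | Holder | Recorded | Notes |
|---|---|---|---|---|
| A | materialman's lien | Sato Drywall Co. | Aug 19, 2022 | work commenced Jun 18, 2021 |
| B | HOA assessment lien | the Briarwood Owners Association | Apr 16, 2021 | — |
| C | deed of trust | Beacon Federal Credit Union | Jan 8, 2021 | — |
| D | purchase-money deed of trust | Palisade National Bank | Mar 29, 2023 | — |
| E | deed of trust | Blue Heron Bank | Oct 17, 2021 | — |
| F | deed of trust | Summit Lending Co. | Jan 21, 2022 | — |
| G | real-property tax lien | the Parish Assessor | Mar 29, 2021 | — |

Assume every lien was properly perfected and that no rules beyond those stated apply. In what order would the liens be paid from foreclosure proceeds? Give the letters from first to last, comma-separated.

Effective dates: A relates back to Jun 18, 2021 (work commenced); D was recorded 119 days after the deed — beyond 10 days — so no relation-back applies.
B is an HOA assessment lien and takes priority over every other lien.
Remaining liens by effective date: C (Jan 8, 2021), G (Mar 29, 2021), A (Jun 18, 2021), E (Oct 17, 2021), F (Jan 21, 2022), D (Mar 29, 2023).
G would otherwise be senior to F, so under the subordination agreement G and F exchange positions.

B, C, F, A, E, G, D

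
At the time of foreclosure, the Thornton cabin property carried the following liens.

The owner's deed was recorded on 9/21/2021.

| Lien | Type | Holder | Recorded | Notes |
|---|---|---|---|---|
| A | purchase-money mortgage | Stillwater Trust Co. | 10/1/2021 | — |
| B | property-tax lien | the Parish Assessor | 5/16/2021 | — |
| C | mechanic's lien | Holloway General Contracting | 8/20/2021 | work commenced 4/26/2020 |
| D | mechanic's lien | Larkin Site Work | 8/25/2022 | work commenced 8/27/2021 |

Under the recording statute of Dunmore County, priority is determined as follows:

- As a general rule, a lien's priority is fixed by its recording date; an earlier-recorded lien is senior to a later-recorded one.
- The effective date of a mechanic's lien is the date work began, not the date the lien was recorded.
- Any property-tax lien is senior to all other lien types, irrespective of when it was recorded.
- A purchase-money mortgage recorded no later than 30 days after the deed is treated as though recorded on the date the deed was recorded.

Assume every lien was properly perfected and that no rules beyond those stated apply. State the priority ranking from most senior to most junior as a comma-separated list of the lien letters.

B, C, D, A

Effective dates after the stated exceptions: A's effective date is the deed date, 9/21/2021; C relates back to 4/26/2020 (work commenced); D relates back to 8/27/2021 (work commenced).
B is a property-tax lien and takes priority over every other lien.
Ordering the rest by effective date: C (4/26/2020), D (8/27/2021), A (9/21/2021).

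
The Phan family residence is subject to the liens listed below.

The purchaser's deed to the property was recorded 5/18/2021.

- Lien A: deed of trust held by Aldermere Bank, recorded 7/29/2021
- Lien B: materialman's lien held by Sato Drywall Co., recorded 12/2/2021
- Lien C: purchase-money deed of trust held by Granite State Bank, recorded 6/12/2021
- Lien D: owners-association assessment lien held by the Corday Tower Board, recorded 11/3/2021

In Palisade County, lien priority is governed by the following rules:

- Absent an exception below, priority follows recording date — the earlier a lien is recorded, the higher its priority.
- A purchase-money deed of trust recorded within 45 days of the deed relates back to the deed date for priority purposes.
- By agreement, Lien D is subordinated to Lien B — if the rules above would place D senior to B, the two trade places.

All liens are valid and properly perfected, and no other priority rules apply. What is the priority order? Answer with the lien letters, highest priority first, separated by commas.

C, A, B, D

Effective dates: C relates back to the deed date 5/18/2021.
By effective date, earliest first: C (5/18/2021), A (7/29/2021), D (11/3/2021), B (12/2/2021).
The subordination applies — D was senior to B — so D and B swap.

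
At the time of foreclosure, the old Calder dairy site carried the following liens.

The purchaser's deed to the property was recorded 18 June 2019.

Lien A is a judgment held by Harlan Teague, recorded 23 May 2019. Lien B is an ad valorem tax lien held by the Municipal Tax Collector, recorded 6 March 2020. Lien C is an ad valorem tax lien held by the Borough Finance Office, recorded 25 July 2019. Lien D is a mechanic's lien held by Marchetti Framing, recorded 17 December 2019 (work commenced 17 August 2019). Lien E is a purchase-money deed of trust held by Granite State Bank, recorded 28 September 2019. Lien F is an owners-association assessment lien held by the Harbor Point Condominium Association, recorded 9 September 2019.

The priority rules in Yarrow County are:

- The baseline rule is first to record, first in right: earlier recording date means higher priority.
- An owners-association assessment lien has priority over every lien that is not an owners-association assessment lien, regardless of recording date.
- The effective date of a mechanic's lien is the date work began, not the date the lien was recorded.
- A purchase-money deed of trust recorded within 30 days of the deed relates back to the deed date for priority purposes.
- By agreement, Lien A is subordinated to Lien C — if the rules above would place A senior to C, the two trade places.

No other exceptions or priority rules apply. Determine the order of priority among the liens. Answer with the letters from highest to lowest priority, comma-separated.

F, C, A, D, E, B

Effective dates: D is treated as recorded 17 August 2019, the work-commencement date; E missed the 30-day window (102 days after the deed), so its recording date stands.
F is an owners-association assessment lien, so it outranks all other liens regardless of date.
Ordering the rest by effective date: A (23 May 2019), C (25 July 2019), D (17 August 2019), E (28 September 2019), B (6 March 2020).
Because A would otherwise rank above C, the subordination swaps them.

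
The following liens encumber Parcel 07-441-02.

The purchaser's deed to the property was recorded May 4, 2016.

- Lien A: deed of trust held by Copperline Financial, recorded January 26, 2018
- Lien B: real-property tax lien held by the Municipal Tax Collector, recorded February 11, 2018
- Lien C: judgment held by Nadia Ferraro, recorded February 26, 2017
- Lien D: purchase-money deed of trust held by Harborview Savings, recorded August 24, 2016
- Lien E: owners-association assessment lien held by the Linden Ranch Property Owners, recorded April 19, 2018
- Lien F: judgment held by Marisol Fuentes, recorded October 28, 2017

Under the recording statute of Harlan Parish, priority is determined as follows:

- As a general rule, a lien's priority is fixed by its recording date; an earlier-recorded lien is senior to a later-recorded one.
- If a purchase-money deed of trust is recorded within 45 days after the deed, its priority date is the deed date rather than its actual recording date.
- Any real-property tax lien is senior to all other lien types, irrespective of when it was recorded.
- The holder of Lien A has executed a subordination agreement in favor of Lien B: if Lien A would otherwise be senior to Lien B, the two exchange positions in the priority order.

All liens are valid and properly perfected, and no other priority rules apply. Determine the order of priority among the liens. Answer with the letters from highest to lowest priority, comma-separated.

B, D, C, F, A, E

Adjusting effective dates: D was recorded 112 days after the deed, outside the 45-day window, so it keeps its recording date.
B, as a real-property tax lien, has superpriority and ranks first.
Ordering the rest by effective date: D (August 24, 2016), C (February 26, 2017), F (October 28, 2017), A (January 26, 2018), E (April 19, 2018).
A is already junior to B, so the subordination agreement changes nothing.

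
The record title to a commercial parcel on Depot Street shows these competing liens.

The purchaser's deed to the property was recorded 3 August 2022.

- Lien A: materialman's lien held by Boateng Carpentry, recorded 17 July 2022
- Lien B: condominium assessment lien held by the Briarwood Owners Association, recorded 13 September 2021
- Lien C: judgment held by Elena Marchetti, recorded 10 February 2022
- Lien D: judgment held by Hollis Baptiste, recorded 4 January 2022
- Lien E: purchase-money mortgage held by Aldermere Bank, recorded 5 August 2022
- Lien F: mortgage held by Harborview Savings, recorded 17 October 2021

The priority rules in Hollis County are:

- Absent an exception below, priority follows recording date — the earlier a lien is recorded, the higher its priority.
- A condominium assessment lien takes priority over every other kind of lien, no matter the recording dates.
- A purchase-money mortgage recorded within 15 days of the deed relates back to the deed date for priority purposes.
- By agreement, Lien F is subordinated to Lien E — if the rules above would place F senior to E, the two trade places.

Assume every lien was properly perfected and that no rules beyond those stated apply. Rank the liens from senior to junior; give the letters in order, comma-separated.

Adjusting effective dates: E was recorded within the 15-day window, so its effective date is the deed date 3 August 2022.
B is a condominium assessment lien and takes priority over every other lien.
Ordering the rest by effective date: F (17 October 2021), D (4 January 2022), C (10 February 2022), A (17 July 2022), E (3 August 2022).
F is senior to E before the subordination, so the two trade places.

B, E, D, C, A, F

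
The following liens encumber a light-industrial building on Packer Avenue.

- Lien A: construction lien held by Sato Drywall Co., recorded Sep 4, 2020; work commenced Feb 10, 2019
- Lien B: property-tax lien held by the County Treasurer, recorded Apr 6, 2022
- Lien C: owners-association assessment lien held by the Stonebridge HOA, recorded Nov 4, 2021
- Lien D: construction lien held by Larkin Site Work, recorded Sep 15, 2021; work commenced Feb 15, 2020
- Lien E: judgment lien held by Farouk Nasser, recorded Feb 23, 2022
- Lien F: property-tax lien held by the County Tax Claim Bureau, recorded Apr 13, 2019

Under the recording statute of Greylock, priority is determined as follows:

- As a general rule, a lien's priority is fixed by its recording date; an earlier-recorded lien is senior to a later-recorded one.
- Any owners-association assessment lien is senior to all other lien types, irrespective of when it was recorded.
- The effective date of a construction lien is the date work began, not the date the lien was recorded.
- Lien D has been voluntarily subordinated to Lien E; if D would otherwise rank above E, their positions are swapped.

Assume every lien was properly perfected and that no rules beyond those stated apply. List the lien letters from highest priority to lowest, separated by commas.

Adjusting effective dates: A's effective date is Feb 10, 2019, when work began; D is treated as recorded Feb 15, 2020, the work-commencement date.
C is an owners-association assessment lien and takes priority over every other lien.
Remaining liens by effective date: A (Feb 10, 2019), F (Apr 13, 2019), D (Feb 15, 2020), E (Feb 23, 2022), B (Apr 6, 2022).
D would otherwise be senior to E, so under the subordination agreement D and E exchange positions.

C, A, F, E, D, B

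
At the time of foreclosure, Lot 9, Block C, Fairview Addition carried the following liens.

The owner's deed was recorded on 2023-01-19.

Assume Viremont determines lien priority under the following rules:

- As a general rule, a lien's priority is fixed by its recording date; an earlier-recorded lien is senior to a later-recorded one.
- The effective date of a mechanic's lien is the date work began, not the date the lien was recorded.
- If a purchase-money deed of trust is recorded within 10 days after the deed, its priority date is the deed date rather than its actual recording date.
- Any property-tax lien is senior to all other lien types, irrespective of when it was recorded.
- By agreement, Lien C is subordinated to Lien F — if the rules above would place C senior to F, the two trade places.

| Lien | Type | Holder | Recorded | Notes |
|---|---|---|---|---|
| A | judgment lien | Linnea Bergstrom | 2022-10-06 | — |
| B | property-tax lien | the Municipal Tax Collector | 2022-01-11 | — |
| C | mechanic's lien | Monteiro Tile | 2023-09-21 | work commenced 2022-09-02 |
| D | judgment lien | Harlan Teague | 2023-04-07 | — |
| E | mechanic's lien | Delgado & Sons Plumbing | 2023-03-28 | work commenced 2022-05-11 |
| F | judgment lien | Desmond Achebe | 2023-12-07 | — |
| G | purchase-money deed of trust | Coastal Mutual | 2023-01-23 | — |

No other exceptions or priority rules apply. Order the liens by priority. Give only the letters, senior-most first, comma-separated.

B, E, F, A, G, D, C

Adjusting effective dates: C is treated as recorded 2022-09-02, the work-commencement date; E's effective date is 2022-05-11, when work began; G's effective date is the deed date, 2023-01-19.
As a property-tax lien, B is senior to every other lien.
Among the remaining liens, by effective date: E (2022-05-11), C (2022-09-02), A (2022-10-06), G (2023-01-19), D (2023-04-07), F (2023-12-07).
C would otherwise be senior to F, so under the subordination agreement C and F exchange positions.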